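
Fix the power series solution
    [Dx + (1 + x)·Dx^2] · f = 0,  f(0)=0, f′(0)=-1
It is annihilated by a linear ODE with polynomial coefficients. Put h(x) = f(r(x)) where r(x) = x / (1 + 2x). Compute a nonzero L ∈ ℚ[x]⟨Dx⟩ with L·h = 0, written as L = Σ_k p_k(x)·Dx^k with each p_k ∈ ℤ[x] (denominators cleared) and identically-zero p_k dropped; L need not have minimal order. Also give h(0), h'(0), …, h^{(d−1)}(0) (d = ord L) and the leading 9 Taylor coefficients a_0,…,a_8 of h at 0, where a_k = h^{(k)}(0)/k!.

f: a_k = 0, -1, 1/2, -1/3, 1/4, -1/5, 1/6, -1/7, 1/8, …
Change of var in L_f (x↦r) gives L₀.
L = (5 + 12·x)·Dx + (1 + 5·x + 6·x^2)·Dx^2  (order 2).
h: a_k = 0, -1, 5/2, -19/3, 65/4, -211/5, 665/6, -2059/7, 6305/8, …
ICs: h(0) = 0, h′(0) = -1.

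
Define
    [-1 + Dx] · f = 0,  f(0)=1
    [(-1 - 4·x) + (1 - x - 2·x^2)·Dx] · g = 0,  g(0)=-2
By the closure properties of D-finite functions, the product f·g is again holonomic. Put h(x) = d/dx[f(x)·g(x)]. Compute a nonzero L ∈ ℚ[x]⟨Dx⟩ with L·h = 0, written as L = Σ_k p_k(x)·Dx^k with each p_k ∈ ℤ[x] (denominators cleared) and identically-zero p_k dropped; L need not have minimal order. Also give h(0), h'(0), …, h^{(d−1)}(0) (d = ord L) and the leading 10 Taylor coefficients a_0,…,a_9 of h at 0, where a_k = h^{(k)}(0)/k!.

f: a_k = 1, 1, 1/2, 1/6, 1/24, 1/120, 1/720, 1/5040, 1/40320, 1/362880, …
g: a_k = -2, -2, -6, -10, -22, -42, -86, -170, -342, -682, …
f·g: L₀ = L_f ⊗_s L_g, ord ≤ 1·1.
Derive L from L₀ (diff closure).
L = (9 + 16·x + 9·x^2 - 12·x^3 + 4·x^4) + (-2 - x + 9·x^2 + 4·x^3 - 4·x^4)·Dx  (order 1).
h: a_k = -4, -18, -52, -425/3, -701/2, -50737/60, -88558/45, -3783419/840, -20417113/2016, -4084757561/181440, …
ICs: h(0) = -4.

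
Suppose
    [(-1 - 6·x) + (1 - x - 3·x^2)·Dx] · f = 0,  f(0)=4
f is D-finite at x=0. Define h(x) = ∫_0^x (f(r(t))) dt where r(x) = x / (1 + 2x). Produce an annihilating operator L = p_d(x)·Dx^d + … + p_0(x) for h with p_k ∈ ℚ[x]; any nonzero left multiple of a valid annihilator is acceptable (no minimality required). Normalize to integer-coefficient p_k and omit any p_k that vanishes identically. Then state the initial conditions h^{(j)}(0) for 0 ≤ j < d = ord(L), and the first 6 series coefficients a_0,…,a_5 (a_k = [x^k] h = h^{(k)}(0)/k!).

L = (1 + 8·x)·Dx + (-1 - 5·x - 5·x^2 + 2·x^3)·Dx^2  (order 2).
h: a_k = 0, 4, 2, 8/3, -5, 68/5, …
ICs: h(0) = 0, h′(0) = 4.

f: a_k = 4, 4, 16, 28, 76, 160, …
f∘r: x↦r, Dx↦Dx/r' in L_f ⇒ L₀.
h=∫h₀ ⇒ L = L₀·Dx.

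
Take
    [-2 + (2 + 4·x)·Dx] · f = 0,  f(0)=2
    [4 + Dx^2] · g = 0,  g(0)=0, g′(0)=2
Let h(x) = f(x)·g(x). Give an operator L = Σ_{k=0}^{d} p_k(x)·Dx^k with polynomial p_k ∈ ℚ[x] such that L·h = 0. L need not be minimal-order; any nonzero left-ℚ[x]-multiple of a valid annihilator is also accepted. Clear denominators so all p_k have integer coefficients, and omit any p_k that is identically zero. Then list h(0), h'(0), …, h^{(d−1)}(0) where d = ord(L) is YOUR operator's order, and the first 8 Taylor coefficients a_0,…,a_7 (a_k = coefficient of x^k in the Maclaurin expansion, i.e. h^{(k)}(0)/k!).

f: a_k = 2, 2, -1, 1, -5/4, 7/4, -21/8, 33/8, …
g: a_k = 0, 2, 0, -4/3, 0, 4/15, 0, -8/315, …
Sym-product of L_f,L_g gives L₀ (≤ ord 2).
L = (7 + 16·x + 16·x^2) + (-2 - 4·x)·Dx + (1 + 4·x + 4·x^2)·Dx^2  (order 2).
h: a_k = 0, 4, 4, -14/3, -2/3, -19/30, 27/10, -983/252, …
ICs: h(0) = 0, h′(0) = 4.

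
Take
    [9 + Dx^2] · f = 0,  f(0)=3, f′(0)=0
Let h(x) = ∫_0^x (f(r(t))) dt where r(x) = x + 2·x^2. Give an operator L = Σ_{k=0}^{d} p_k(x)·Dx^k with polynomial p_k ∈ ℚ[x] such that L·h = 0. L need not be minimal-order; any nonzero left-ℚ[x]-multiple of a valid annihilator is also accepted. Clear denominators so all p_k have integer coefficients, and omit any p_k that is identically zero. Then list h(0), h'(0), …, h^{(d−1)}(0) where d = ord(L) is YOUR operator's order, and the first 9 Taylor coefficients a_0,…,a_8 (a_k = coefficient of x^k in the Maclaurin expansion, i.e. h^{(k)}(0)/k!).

L = (9 + 108·x + 432·x^2 + 576·x^3)·Dx - 4·Dx^2 + (1 + 4·x)·Dx^3  (order 3).
h: a_k = 0, 3, 0, -9/2, -27/2, -351/40, 27/2, 19197/560, 5751/160, …
ICs: h(0) = 0, h′(0) = 3, h′′(0) = 0.

f: a_k = 3, 0, -27/2, 0, 81/8, 0, -243/80, 0, 2187/4480, …
Substitute x→r, Dx→(1/r')Dx; clear ⇒ L₀.
h=∫₀ˣh₀: take L = L₀·Dx.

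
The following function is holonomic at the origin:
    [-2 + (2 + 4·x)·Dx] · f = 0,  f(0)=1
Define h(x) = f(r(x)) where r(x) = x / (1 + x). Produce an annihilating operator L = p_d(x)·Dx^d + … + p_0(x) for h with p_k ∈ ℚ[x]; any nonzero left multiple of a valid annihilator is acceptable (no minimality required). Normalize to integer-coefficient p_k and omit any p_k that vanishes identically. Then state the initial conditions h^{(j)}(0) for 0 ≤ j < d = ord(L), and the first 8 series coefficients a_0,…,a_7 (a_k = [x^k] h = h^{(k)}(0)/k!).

L = -1 + (1 + 4·x + 3·x^2)·Dx  (order 1).
h: a_k = 1, 1, -3/2, 5/2, -37/8, 75/8, -327/16, 753/16, …
ICs: h(0) = 1.

f: a_k = 1, 1, -1/2, 1/2, -5/8, 7/8, -21/16, 33/16, …
h₀=f(r): pull back L_f along r ⇒ L₀.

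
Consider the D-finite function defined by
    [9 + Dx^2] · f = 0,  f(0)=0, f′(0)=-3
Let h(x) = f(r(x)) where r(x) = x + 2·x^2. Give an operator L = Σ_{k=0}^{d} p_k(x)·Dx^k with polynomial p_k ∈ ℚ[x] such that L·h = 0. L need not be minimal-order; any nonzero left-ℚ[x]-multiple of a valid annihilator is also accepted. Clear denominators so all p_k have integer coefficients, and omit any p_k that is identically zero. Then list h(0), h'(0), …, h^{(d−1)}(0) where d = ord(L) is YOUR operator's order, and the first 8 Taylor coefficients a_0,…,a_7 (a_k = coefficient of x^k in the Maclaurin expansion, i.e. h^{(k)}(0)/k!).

L = (9 + 108·x + 432·x^2 + 576·x^3) - 4·Dx + (1 + 4·x)·Dx^2  (order 2).
h: a_k = 0, -3, -6, 9/2, 27, 2079/40, 63/4, -45117/560, …
ICs: h(0) = 0, h′(0) = -3.

f: a_k = 0, -3, 0, 9/2, 0, -81/40, 0, 243/560, …
h₀=f(r): pull back L_f along r ⇒ L₀.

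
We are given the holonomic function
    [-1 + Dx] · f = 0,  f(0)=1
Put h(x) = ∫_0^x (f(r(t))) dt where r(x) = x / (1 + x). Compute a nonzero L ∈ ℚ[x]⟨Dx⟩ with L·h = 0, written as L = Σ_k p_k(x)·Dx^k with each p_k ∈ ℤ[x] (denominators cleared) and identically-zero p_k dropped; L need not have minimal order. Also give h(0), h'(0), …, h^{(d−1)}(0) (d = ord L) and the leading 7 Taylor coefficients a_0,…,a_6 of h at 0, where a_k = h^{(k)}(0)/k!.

L = -Dx + (1 + 2·x + x^2)·Dx^2  (order 2).
h: a_k = 0, 1, 1/2, -1/6, 1/24, 1/120, -19/720, …
ICs: h(0) = 0, h′(0) = 1.

f: a_k = 1, 1, 1/2, 1/6, 1/24, 1/120, 1/720, …
Change of var in L_f (x↦r) gives L₀.
h=∫₀ˣh₀: take L = L₀·Dx.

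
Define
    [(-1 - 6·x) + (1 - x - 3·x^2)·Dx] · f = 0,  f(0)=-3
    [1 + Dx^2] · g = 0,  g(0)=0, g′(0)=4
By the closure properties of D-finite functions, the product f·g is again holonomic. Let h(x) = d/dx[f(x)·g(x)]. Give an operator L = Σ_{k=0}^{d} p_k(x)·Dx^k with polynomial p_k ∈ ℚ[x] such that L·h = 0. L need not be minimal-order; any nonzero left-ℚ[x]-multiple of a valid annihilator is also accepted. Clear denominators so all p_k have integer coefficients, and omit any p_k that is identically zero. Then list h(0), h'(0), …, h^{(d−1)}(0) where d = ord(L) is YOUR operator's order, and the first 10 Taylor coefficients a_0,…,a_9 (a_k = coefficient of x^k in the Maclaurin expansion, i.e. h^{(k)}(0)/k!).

L = (83 - 2·x - 5·x^2 + 6·x^3 + 9·x^4) + (16 + 98·x + 18·x^2 + 36·x^3)·Dx + (-5 + 4·x + 13·x^2 + 6·x^3 + 9·x^4)·Dx^2  (order 2).
h: a_k = -12, -24, -138, -328, -2201/2, -13983/5, -473087/60, -2120746/105, -25504807/480, -407574217/3024, …
ICs: h(0) = -12, h′(0) = -24.

f: a_k = -3, -3, -12, -21, -57, -120, -291, -651, -1524, -3477, …
g: a_k = 0, 4, 0, -2/3, 0, 1/30, 0, -1/1260, 0, 1/90720, …
h₀=f·g: eliminate ⇒ L₀, order ≤ 1·2.
h₀' ⇒ L via d/dx closure of L₀.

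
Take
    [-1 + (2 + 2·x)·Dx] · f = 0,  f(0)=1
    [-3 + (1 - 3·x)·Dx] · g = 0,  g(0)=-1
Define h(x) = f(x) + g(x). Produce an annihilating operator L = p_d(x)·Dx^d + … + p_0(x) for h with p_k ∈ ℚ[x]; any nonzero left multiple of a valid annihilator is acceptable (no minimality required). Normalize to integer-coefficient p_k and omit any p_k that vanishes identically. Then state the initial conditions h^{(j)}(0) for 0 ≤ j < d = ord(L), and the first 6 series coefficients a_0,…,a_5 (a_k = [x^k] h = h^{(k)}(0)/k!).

L = (39 + 27·x) + (-73 - 138·x - 81·x^2)·Dx + (10 - 2·x - 66·x^2 - 54·x^3)·Dx^2  (order 2).
h: a_k = 0, -5/2, -73/8, -431/16, -10373/128, -62201/256, …
ICs: h(0) = 0, h′(0) = -5/2.

f: a_k = 1, 1/2, -1/8, 1/16, -5/128, 7/256, …
g: a_k = -1, -3, -9, -27, -81, -243, …
f+g: L₀ = lclm(L_f,L_g), ord ≤ 1+1.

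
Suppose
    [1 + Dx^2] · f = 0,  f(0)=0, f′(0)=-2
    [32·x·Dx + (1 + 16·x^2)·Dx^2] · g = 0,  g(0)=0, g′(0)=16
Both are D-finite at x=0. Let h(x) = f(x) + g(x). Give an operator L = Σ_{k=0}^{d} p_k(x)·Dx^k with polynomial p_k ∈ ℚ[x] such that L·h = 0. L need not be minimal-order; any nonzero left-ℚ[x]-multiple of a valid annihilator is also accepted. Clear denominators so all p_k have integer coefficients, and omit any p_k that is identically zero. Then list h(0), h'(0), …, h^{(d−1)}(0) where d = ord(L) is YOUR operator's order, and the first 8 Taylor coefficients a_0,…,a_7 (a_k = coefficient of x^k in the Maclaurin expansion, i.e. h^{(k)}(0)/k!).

f: a_k = 0, -2, 0, 1/3, 0, -1/60, 0, 1/2520, …
g: a_k = 0, 16, 0, -256/3, 0, 4096/5, 0, -65536/7, …
Sum ⇒ L₀ = lclm(L_f,L_g) in ℚ(x)⟨Dx⟩.
L = (-6112·x + 99328·x^3 + 8192·x^5)·Dx + (-31 + 1072·x^2 + 25344·x^4 + 4096·x^6)·Dx^2 + (-6112·x + 99328·x^3 + 8192·x^5)·Dx^3 + (-31 + 1072·x^2 + 25344·x^4 + 4096·x^6)·Dx^4  (order 4).
h: a_k = 0, 14, 0, -85, 0, 49151/60, 0, -23592959/2520, …
ICs: h(0) = 0, h′(0) = 14, h′′(0) = 0, h′′′(0) = -510.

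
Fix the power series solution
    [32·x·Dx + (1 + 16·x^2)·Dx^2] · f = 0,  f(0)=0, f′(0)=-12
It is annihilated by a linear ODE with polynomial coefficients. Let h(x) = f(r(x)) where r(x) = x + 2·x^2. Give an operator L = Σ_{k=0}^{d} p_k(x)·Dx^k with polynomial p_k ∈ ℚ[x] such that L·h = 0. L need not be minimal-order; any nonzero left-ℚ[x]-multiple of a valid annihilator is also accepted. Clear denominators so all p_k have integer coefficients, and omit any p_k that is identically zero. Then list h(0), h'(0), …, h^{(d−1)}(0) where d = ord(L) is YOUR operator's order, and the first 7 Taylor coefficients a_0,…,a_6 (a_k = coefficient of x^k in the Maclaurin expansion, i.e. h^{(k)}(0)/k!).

f: a_k = 0, -12, 0, 64, 0, -3072/5, 0, …
Change of var in L_f (x↦r) gives L₀.
L = (-4 + 32·x + 256·x^2 + 768·x^3 + 768·x^4)·Dx + (1 + 4·x + 16·x^2 + 128·x^3 + 320·x^4 + 256·x^5)·Dx^2  (order 2).
h: a_k = 0, -12, -24, 64, 384, 768/5, -5632, …
ICs: h(0) = 0, h′(0) = -12.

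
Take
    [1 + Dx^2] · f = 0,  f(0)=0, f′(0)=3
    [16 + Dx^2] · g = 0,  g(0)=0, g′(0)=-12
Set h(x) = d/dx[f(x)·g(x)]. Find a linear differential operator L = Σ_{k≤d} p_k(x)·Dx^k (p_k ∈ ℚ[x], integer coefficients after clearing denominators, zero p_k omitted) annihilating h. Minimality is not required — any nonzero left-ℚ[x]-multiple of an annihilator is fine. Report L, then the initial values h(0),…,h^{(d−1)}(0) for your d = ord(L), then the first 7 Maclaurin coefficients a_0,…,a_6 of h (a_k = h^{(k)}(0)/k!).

f: a_k = 0, 3, 0, -1/2, 0, 1/40, 0, …
g: a_k = 0, -12, 0, 32, 0, -128/5, 0, …
L₀ := L_f ⊗_s L_g (sym. prod.), ord ≤ 4.
h=h₀': d/dx-closure on L₀ ⇒ L.
L = 225 + 34·Dx^2 + Dx^4  (order 4).
h: a_k = 0, -72, 0, 408, 0, -2793/5, 0, …
ICs: h(0) = 0, h′(0) = -72, h′′(0) = 0, h′′′(0) = 2448.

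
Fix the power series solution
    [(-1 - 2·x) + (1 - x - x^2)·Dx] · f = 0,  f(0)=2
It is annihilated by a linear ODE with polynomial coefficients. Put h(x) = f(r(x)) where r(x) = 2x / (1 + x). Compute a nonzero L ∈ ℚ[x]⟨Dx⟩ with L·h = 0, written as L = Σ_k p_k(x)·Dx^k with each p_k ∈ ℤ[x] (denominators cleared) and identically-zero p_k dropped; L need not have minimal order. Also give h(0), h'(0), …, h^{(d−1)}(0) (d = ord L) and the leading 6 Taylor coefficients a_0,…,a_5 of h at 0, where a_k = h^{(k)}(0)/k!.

f: a_k = 2, 2, 4, 6, 10, 16, …
L₀ from L_f via x↦r, Dx↦r'^{-1}Dx.
L = (2 + 10·x) + (-1 - x + 5·x^2 + 5·x^3)·Dx  (order 1).
h: a_k = 2, 4, 12, 20, 60, 100, …
ICs: h(0) = 2.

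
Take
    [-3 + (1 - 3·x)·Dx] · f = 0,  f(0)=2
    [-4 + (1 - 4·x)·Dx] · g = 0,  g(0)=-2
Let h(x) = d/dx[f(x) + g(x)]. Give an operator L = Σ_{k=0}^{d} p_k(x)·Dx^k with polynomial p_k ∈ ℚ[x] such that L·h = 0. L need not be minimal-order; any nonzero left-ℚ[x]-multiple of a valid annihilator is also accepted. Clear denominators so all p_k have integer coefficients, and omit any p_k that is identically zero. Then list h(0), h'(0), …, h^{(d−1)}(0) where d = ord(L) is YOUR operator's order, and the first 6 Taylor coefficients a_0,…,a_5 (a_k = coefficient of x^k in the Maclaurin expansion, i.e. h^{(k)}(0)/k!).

f: a_k = 2, 6, 18, 54, 162, 486, …
g: a_k = -2, -8, -32, -128, -512, -2048, …
f+g: L₀ = lclm(L_f,L_g), ord ≤ 1+1.
h₀' ⇒ L via d/dx closure of L₀.
L = 72 + (-21 + 72·x)·Dx + (1 - 7·x + 12·x^2)·Dx^2  (order 2).
h: a_k = -2, -28, -222, -1400, -7810, -40404, …
ICs: h(0) = -2, h′(0) = -28.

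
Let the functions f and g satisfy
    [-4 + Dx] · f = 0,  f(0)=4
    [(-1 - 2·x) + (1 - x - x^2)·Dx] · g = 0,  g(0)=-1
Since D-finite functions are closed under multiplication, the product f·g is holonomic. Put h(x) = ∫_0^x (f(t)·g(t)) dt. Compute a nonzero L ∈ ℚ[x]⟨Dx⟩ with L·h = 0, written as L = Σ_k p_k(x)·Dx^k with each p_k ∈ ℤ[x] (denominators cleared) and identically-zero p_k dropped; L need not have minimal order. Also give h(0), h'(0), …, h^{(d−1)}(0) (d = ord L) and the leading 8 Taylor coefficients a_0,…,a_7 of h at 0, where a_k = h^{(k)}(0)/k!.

f: a_k = 4, 16, 32, 128/3, 128/3, 512/15, 1024/45, 4096/315, …
g: a_k = -1, -1, -2, -3, -5, -8, -13, -21, …
L₀ := L_f ⊗_s L_g (sym. prod.), ord ≤ 1.
h=∫h₀ ⇒ L = L₀·Dx.
L = (5 - 2·x - 4·x^2)·Dx + (-1 + x + x^2)·Dx^2  (order 2).
h: a_k = 0, -4, -10, -56/3, -89/3, -652/15, -2776/45, -5492/63, …
ICs: h(0) = 0, h′(0) = -4.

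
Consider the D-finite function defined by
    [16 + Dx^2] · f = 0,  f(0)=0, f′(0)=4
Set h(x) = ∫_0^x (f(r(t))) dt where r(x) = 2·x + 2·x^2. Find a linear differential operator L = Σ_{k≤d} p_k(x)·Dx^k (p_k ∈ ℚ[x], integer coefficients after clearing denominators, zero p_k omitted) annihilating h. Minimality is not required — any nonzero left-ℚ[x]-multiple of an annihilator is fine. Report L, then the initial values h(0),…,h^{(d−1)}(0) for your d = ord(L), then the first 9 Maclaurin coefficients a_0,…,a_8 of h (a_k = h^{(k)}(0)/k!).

L = (64 + 384·x + 768·x^2 + 512·x^3)·Dx - 2·Dx^2 + (1 + 2·x)·Dx^3  (order 3).
h: a_k = 0, 0, 4, 8/3, -64/3, -256/5, 128/45, 1280/7, 91136/315, …
ICs: h(0) = 0, h′(0) = 0, h′′(0) = 8.

f: a_k = 0, 4, 0, -32/3, 0, 128/15, 0, -1024/315, 0, …
Substitute x→r, Dx→(1/r')Dx; clear ⇒ L₀.
∫: right-multiply L₀ by Dx.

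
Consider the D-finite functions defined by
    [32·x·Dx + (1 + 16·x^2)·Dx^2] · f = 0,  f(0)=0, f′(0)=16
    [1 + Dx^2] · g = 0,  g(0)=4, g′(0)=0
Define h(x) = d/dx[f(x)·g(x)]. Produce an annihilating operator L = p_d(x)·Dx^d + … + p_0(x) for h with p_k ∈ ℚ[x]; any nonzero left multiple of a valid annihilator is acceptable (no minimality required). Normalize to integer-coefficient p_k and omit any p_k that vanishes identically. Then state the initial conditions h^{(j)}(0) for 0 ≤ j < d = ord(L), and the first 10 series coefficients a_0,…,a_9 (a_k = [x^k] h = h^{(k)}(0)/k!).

L = (209105 + 6893664·x^2 + 261353216·x^4 + 52248576·x^6 - 2162688·x^8 - 60817408·x^10 + 16777216·x^12) + (108608·x + 9933824·x^3 + 133857280·x^5 + 44564480·x^7 + 20971520·x^9 + 67108864·x^11)·Dx + (210210 + 6980800·x^2 + 263314944·x^4 + 66224128·x^6 + 4063232·x^8 - 54525952·x^10 + 33554432·x^12)·Dx^2 + (108608·x + 9933824·x^3 + 133857280·x^5 + 44564480·x^7 + 20971520·x^9 + 67108864·x^11)·Dx^3 + (1105 + 87136·x^2 + 1961728·x^4 + 13975552·x^6 + 6225920·x^8 + 6291456·x^10 + 16777216·x^12)·Dx^4  (order 4).
h: a_k = 64, 0, -1120, 0, 51752/3, 0, -12317084/45, 0, 916452227/210, 0, …
ICs: h(0) = 64, h′(0) = 0, h′′(0) = -2240, h′′′(0) = 0.

f: a_k = 0, 16, 0, -256/3, 0, 4096/5, 0, -65536/7, 0, 1048576/9, …
g: a_k = 4, 0, -2, 0, 1/6, 0, -1/180, 0, 1/10080, 0, …
h₀=f·g: eliminate ⇒ L₀, order ≤ 2·2.
h₀' ⇒ L via d/dx closure of L₀.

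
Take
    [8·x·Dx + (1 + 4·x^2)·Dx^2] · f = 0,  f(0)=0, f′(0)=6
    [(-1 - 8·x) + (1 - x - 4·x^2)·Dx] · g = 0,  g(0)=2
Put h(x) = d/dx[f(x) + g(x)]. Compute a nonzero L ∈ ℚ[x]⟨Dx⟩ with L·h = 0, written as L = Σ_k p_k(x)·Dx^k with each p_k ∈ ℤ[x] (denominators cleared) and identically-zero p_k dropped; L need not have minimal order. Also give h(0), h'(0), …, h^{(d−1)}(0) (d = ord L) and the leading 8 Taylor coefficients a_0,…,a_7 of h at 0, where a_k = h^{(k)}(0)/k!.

f: a_k = 0, 6, 0, -8, 0, 96/5, 0, -384/7, …
g: a_k = 2, 2, 10, 18, 58, 130, 362, 882, …
Weyl lclm of L_f,L_g ⇒ L₀ (ord ≤ 3).
Derive L from L₀ (diff closure).
L = (40 - 160·x - 2272·x^2 - 4608·x^3 - 16896·x^4 - 6144·x^6) + (-31 - 264·x - 364·x^2 - 2208·x^3 - 4160·x^4 - 12800·x^5 - 768·x^6 - 6144·x^7)·Dx + (5 + 11·x + 80·x^2 - 116·x^3 - 80·x^4 - 704·x^5 - 1536·x^6 - 256·x^7 - 1024·x^8)·Dx^2  (order 2).
h: a_k = 8, 20, 30, 232, 746, 2172, 5790, 18640, …
ICs: h(0) = 8, h′(0) = 20.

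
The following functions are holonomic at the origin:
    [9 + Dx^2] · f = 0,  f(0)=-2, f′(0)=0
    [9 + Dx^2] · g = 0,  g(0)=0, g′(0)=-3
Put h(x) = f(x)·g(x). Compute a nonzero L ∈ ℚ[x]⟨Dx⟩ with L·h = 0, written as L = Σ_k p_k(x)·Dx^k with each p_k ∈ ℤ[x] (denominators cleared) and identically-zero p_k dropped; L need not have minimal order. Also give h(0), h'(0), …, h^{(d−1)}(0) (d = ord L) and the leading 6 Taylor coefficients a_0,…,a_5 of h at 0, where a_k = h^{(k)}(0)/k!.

f: a_k = -2, 0, 9, 0, -27/4, 0, …
g: a_k = 0, -3, 0, 9/2, 0, -81/40, …
Sym-product of L_f,L_g gives L₀ (≤ ord 4).
L = 36·Dx + Dx^3  (order 3).
h: a_k = 0, 6, 0, -36, 0, 324/5, …
ICs: h(0) = 0, h′(0) = 6, h′′(0) = 0.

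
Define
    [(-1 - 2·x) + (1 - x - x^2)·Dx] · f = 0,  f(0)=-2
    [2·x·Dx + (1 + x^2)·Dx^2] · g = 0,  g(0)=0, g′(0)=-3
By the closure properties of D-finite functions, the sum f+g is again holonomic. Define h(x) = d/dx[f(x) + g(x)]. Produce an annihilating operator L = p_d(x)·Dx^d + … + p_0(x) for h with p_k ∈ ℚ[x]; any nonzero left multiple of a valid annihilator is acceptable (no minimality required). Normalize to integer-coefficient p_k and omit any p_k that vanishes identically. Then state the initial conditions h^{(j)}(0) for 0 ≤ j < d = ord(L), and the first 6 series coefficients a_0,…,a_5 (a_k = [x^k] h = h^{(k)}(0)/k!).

f: a_k = -2, -2, -4, -6, -10, -16, …
g: a_k = 0, -3, 0, 1, 0, -3/5, …
Weyl lclm of L_f,L_g ⇒ L₀ (ord ≤ 3).
h=h₀': d/dx-closure on L₀ ⇒ L.
L = (-4 + 16·x + 64·x^2 + 72·x^3 + 66·x^4 + 6·x^6) + (10 + 24·x + 28·x^2 + 60·x^3 + 65·x^4 + 50·x^5 + 3·x^6 + 6·x^7)·Dx + (-2 - 2·x - 2·x^2 + 8·x^3 + 5·x^4 + 11·x^5 + 6·x^6 + x^7 + x^8)·Dx^2  (order 2).
h: a_k = -5, -8, -15, -40, -83, -156, …
ICs: h(0) = -5, h′(0) = -8.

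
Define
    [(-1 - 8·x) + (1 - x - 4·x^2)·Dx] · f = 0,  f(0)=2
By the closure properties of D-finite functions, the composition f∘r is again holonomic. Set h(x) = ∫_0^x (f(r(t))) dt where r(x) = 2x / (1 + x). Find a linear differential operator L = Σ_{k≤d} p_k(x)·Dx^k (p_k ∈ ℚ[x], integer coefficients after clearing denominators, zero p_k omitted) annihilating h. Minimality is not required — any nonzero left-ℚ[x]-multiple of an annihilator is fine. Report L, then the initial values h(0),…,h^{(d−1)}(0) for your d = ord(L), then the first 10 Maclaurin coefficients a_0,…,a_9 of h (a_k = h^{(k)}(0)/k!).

f: a_k = 2, 2, 10, 18, 58, 130, 362, 882, 2330, 5858, …
Change of var in L_f (x↦r) gives L₀.
h=∫₀ˣh₀: take L = L₀·Dx.
L = (2 + 34·x)·Dx + (-1 - x + 17·x^2 + 17·x^3)·Dx^2  (order 2).
h: a_k = 0, 2, 2, 12, 17, 612/5, 578/3, 10404/7, 4913/2, 19652, …
ICs: h(0) = 0, h′(0) = 2.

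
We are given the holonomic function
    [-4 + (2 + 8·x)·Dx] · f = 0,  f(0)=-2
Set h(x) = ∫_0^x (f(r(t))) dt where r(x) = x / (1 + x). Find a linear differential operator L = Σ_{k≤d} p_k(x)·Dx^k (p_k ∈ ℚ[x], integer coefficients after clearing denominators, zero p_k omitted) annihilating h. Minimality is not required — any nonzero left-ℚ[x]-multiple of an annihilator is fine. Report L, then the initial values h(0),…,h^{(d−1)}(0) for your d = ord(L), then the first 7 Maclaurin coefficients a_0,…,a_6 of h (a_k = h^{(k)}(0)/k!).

L = -2·Dx + (1 + 6·x + 5·x^2)·Dx^2  (order 2).
h: a_k = 0, -2, -2, 8/3, -5, 12, -34, …
ICs: h(0) = 0, h′(0) = -2.

f: a_k = -2, -4, 4, -8, 20, -56, 168, …
L₀ from L_f via x↦r, Dx↦r'^{-1}Dx.
h=∫₀ˣh₀: take L = L₀·Dx.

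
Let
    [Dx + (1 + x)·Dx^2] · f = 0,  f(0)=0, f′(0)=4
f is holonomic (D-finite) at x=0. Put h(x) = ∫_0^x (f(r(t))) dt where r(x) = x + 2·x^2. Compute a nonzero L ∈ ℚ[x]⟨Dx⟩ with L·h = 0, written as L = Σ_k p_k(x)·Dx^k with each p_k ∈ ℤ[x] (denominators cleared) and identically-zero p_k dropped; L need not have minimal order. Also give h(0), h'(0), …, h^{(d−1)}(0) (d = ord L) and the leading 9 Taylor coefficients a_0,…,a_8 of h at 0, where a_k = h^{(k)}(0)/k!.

L = (-3 + 4·x + 8·x^2)·Dx^2 + (1 + 5·x + 6·x^2 + 8·x^3)·Dx^3  (order 3).
h: a_k = 0, 0, 2, 2, -5/3, -1/5, 22/15, -6/7, -13/14, …
ICs: h(0) = 0, h′(0) = 0, h′′(0) = 4.

f: a_k = 0, 4, -2, 4/3, -1, 4/5, -2/3, 4/7, -1/2, …
Change of var in L_f (x↦r) gives L₀.
h=∫₀ˣh₀: take L = L₀·Dx.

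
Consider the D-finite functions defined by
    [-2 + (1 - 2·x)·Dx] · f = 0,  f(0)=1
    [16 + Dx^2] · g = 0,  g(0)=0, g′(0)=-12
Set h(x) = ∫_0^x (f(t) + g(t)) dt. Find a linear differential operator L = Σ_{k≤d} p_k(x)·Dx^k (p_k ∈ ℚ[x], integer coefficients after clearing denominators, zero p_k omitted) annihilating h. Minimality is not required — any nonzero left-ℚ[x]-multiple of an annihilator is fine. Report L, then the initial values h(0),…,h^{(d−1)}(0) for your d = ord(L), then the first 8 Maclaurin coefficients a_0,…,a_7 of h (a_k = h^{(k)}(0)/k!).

L = (160 - 256·x + 256·x^2)·Dx + (-48 + 224·x - 384·x^2 + 256·x^3)·Dx^2 + (10 - 16·x + 16·x^2)·Dx^3 + (-3 + 14·x - 24·x^2 + 16·x^3)·Dx^4  (order 4).
h: a_k = 0, 1, -5, 4/3, 10, 16/5, 16/15, 64/7, …
ICs: h(0) = 0, h′(0) = 1, h′′(0) = -10, h′′′(0) = 8.

f: a_k = 1, 2, 4, 8, 16, 32, 64, 128, …
g: a_k = 0, -12, 0, 32, 0, -128/5, 0, 1024/105, …
h₀=f+g: left-lcm gives L₀, ord ≤ 3.
∫: right-multiply L₀ by Dx.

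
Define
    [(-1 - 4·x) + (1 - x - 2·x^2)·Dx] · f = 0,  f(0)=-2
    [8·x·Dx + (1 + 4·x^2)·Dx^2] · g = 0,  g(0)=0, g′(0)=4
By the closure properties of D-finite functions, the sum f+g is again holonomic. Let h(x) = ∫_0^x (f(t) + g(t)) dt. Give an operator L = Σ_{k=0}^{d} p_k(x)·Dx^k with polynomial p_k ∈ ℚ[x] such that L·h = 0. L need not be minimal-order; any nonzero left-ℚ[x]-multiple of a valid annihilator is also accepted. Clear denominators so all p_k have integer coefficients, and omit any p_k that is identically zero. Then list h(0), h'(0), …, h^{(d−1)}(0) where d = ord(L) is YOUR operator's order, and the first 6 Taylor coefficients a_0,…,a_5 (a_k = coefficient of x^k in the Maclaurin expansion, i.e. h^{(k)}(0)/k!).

f: a_k = -2, -2, -6, -10, -22, -42, …
g: a_k = 0, 4, 0, -16/3, 0, 64/5, …
Sum ⇒ L₀ = lclm(L_f,L_g) in ℚ(x)⟨Dx⟩.
h=∫₀ˣh₀: take L = L₀·Dx.
L = (-24 + 96·x + 864·x^2 + 1536·x^3 + 3264·x^4 + 768·x^6)·Dx^2 + (19 + 80·x + 100·x^2 + 544·x^3 + 1424·x^4 + 2368·x^5 + 192·x^6 + 768·x^7)·Dx^3 + (-3 - 7·x - 32·x^2 + 28·x^3 - 24·x^4 + 240·x^5 + 256·x^6 + 64·x^7 + 128·x^8)·Dx^4  (order 4).
h: a_k = 0, -2, 1, -2, -23/6, -22/5, …
ICs: h(0) = 0, h′(0) = -2, h′′(0) = 2, h′′′(0) = -12.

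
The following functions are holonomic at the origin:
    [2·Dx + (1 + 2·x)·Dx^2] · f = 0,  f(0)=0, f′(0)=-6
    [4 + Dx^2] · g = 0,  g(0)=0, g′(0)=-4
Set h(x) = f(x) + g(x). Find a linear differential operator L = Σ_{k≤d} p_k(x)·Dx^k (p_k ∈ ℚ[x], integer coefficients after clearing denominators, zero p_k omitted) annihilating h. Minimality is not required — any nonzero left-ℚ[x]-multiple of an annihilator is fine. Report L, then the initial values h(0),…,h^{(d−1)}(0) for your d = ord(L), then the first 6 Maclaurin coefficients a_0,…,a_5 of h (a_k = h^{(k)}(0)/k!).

L = (56 + 32·x + 32·x^2)·Dx + (12 + 40·x + 48·x^2 + 32·x^3)·Dx^2 + (14 + 8·x + 8·x^2)·Dx^3 + (3 + 10·x + 12·x^2 + 8·x^3)·Dx^4  (order 4).
h: a_k = 0, -10, 6, -16/3, 12, -296/15, …
ICs: h(0) = 0, h′(0) = -10, h′′(0) = 12, h′′′(0) = -32.

f: a_k = 0, -6, 6, -8, 12, -96/5, …
g: a_k = 0, -4, 0, 8/3, 0, -8/15, …
Weyl lclm of L_f,L_g ⇒ L₀ (ord ≤ 4).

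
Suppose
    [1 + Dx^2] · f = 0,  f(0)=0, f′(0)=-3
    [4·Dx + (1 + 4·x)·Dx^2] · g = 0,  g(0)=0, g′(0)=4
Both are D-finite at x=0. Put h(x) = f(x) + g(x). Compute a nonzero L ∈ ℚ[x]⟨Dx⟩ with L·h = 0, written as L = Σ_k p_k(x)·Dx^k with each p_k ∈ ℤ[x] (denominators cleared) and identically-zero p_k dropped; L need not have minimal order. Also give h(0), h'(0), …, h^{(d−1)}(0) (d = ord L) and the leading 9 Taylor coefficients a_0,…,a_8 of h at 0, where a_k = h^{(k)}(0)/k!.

L = (388 + 32·x + 64·x^2)·Dx + (33 + 140·x + 48·x^2 + 64·x^3)·Dx^2 + (388 + 32·x + 64·x^2)·Dx^3 + (33 + 140·x + 48·x^2 + 64·x^3)·Dx^4  (order 4).
h: a_k = 0, 1, -8, 131/6, -64, 8191/40, -2048/3, 3932161/1680, -8192, …
ICs: h(0) = 0, h′(0) = 1, h′′(0) = -16, h′′′(0) = 131.

f: a_k = 0, -3, 0, 1/2, 0, -1/40, 0, 1/1680, 0, …
g: a_k = 0, 4, -8, 64/3, -64, 1024/5, -2048/3, 16384/7, -8192, …
L₀ := lclm(L_f,L_g); ord L₀ ≤ 2+2.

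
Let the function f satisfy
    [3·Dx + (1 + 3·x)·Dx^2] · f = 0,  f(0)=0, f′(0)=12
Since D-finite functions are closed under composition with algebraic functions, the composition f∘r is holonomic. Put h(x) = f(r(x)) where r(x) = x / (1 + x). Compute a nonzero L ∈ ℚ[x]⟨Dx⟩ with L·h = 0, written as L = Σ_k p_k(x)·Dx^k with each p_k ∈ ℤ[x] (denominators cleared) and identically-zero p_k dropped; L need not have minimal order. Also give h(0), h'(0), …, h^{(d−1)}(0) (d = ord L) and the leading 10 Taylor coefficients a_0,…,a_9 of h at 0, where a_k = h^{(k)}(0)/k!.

f: a_k = 0, 12, -18, 36, -81, 972/5, -486, 8748/7, -6561/2, 8748, …
L₀ from L_f via x↦r, Dx↦r'^{-1}Dx.
L = (5 + 8·x)·Dx + (1 + 5·x + 4·x^2)·Dx^2  (order 2).
h: a_k = 0, 12, -30, 84, -255, 4092/5, -2730, 65532/7, -65535/2, 116508, …
ICs: h(0) = 0, h′(0) = 12.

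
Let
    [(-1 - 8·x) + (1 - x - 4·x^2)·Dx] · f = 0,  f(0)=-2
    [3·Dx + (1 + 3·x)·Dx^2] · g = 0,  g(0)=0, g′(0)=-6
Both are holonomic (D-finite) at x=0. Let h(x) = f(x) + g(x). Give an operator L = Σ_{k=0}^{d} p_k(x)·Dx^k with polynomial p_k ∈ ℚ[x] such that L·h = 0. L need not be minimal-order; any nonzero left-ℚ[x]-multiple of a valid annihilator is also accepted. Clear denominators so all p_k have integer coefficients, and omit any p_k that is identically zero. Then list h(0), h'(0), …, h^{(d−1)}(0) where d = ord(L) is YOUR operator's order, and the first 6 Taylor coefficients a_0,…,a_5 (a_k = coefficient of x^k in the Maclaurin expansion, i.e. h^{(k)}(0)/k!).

f: a_k = -2, -2, -10, -18, -58, -130, …
g: a_k = 0, -6, 9, -18, 81/2, -486/5, …
L₀ := lclm(L_f,L_g); ord L₀ ≤ 1+2.
L = (342 + 2178·x + 6624·x^2 + 6336·x^3 + 6912·x^4)·Dx + (36 + 696·x + 4356·x^2 + 10176·x^3 + 12960·x^4 + 11520·x^5)·Dx^2 + (-13 - 101·x - 191·x^2 + 225·x^3 + 1440·x^4 + 2928·x^5 + 2304·x^6)·Dx^3  (order 3).
h: a_k = -2, -8, -1, -36, -35/2, -1136/5, …
ICs: h(0) = -2, h′(0) = -8, h′′(0) = -2.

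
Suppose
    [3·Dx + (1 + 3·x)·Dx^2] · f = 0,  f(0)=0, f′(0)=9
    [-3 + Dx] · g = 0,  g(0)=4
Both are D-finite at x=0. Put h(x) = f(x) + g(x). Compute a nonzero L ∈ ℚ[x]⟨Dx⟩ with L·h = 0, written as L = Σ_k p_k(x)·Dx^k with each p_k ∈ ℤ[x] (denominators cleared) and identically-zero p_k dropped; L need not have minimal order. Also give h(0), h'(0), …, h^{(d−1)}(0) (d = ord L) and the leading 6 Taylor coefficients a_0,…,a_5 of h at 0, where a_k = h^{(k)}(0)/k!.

f: a_k = 0, 9, -27/2, 27, -243/4, 729/5, …
g: a_k = 4, 12, 18, 18, 27/2, 81/10, …
Weyl lclm of L_f,L_g ⇒ L₀ (ord ≤ 3).
L = (-27 - 27·x)·Dx + (3 - 18·x - 27·x^2)·Dx^2 + (2 + 9·x + 9·x^2)·Dx^3  (order 3).
h: a_k = 4, 21, 9/2, 45, -189/4, 1539/10, …
ICs: h(0) = 4, h′(0) = 21, h′′(0) = 9.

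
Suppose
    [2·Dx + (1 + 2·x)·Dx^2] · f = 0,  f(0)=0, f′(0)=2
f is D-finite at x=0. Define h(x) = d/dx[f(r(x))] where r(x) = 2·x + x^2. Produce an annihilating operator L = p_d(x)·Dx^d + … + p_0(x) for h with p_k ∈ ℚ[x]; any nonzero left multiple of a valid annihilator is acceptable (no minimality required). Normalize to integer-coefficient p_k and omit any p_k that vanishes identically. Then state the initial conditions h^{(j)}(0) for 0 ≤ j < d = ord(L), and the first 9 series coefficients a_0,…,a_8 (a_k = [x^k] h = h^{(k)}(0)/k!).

L = (3 + 4·x + 2·x^2) + (1 + 5·x + 6·x^2 + 2·x^3)·Dx  (order 1).
h: a_k = 4, -12, 40, -136, 464, -1584, 5408, -18464, 63040, …
ICs: h(0) = 4.

f: a_k = 0, 2, -2, 8/3, -4, 32/5, -32/3, 128/7, -32, …
h₀=f(r): pull back L_f along r ⇒ L₀.
h₀' ⇒ L via d/dx closure of L₀.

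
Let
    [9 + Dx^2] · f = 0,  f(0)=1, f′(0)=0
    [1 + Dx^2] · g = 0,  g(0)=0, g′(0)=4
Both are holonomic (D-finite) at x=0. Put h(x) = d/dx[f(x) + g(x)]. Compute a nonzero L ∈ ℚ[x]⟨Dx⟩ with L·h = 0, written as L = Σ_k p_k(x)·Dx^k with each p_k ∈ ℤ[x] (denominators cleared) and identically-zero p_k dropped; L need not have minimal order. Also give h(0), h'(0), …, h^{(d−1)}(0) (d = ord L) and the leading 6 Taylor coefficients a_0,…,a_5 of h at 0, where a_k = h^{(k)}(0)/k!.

L = 9 + 10·Dx^2 + Dx^4  (order 4).
h: a_k = 4, -9, -2, 27/2, 1/6, -243/40, …
ICs: h(0) = 4, h′(0) = -9, h′′(0) = -4, h′′′(0) = 81.

f: a_k = 1, 0, -9/2, 0, 27/8, 0, …
g: a_k = 0, 4, 0, -2/3, 0, 1/30, …
h₀=f+g: left-lcm gives L₀, ord ≤ 4.
h₀' ⇒ L via d/dx closure of L₀.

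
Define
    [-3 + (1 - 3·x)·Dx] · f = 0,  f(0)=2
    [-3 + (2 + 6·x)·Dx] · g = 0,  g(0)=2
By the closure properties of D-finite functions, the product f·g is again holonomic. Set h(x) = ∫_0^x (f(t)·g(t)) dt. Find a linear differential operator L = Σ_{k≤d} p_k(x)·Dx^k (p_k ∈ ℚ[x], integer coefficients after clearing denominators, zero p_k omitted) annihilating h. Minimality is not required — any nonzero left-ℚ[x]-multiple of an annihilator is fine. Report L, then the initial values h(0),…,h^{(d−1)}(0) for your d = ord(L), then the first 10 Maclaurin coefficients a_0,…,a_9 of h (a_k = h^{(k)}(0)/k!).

f: a_k = 2, 6, 18, 54, 162, 486, 1458, 4374, 13122, 39366, …
g: a_k = 2, 3, -9/4, 27/8, -405/64, 1701/128, -15309/512, 72171/1024, -2814669/16384, 14073345/32768, …
Product ⇒ symmetric product L₀, ord ≤ 1.
h=∫h₀ ⇒ L = L₀·Dx.
L = (9 + 9·x)·Dx + (-2 + 18·x^2)·Dx^2  (order 2).
h: a_k = 0, 4, 9, 33/2, 621/16, 14499/160, 29565/128, 1049031/1792, 6366357/4096, 33641163/8192, …
ICs: h(0) = 0, h′(0) = 4.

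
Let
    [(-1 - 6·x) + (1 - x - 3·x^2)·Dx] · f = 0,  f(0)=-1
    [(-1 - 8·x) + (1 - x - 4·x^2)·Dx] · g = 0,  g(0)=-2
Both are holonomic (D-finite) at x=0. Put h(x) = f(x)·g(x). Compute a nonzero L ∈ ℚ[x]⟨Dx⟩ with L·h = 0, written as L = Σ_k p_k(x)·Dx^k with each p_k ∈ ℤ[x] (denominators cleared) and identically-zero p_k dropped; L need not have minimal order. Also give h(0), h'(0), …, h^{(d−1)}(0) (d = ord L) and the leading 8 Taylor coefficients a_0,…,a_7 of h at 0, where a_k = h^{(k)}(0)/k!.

f: a_k = -1, -1, -4, -7, -19, -40, -97, -217, …
g: a_k = -2, -2, -10, -18, -58, -130, -362, -882, …
Product ⇒ symmetric product L₀, ord ≤ 1.
L = (-2 - 12·x + 21·x^2 + 48·x^3) + (1 - 2·x - 6·x^2 + 7·x^3 + 12·x^4)·Dx  (order 1).
h: a_k = 2, 4, 20, 50, 168, 448, 1314, 3540, …
ICs: h(0) = 2.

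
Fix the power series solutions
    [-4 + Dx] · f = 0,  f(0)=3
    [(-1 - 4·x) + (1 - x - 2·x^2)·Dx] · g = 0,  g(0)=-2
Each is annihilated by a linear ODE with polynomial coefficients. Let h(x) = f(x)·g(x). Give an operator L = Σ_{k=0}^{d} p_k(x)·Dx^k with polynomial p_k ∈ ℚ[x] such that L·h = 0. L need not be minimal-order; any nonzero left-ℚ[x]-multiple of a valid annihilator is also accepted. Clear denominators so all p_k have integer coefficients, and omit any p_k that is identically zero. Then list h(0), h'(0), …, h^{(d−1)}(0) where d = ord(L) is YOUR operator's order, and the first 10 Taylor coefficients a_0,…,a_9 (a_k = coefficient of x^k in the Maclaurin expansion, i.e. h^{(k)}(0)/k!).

f: a_k = 3, 12, 24, 32, 32, 128/5, 256/15, 1024/105, 512/105, 2048/945, …
g: a_k = -2, -2, -6, -10, -22, -42, -86, -170, -342, -682, …
Sym-product of L_f,L_g gives L₀ (≤ ord 1).
L = (5 - 8·x^2) + (-1 + x + 2·x^2)·Dx  (order 1).
h: a_k = -6, -30, -90, -214, -458, -4686/5, -5662/3, -79406/21, -264798/35, -14300182/945, …
ICs: h(0) = -6.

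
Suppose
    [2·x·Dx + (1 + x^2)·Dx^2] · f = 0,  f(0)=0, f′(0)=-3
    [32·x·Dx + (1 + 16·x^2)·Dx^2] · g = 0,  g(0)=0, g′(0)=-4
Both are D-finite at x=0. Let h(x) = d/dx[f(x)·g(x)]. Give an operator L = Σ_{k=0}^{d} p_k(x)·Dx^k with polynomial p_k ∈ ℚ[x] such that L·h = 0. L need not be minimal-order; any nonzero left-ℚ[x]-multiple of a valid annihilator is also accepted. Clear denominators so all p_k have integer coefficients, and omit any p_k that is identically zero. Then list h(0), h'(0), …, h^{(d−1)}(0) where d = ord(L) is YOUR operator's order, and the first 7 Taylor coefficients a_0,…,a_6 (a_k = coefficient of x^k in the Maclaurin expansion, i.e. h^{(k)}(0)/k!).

f: a_k = 0, -3, 0, 1, 0, -3/5, 0, …
g: a_k = 0, -4, 0, 64/3, 0, -1024/5, 0, …
Product ⇒ symmetric product L₀, ord ≤ 4.
Derive L from L₀ (diff closure).
L = (-384·x - 10880·x^3 - 16384·x^5 + 34816·x^7 + 98304·x^9) + (-68 - 3916·x^2 - 19584·x^4 - 14336·x^6 + 121856·x^8 + 147456·x^10)·Dx + (-136·x - 2632·x^3 - 6528·x^5 + 16448·x^7 + 69632·x^9 + 49152·x^11)·Dx^2 + (-1 - 34·x^2 - 305·x^4 + 4880·x^8 + 8704·x^10 + 4096·x^12)·Dx^3  (order 3).
h: a_k = 0, 24, 0, -272, 0, 19144/5, 0, …
ICs: h(0) = 0, h′(0) = 24, h′′(0) = 0.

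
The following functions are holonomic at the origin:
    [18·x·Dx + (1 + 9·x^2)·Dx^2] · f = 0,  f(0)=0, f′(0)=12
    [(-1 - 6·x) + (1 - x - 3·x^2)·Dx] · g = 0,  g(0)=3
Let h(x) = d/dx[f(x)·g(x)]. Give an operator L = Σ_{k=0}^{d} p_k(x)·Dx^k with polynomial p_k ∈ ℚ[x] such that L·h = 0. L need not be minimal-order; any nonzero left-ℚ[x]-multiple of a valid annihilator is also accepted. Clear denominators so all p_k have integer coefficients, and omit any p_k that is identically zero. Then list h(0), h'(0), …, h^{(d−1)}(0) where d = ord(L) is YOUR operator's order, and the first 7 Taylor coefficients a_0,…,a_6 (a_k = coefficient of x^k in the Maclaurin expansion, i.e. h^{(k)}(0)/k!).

f: a_k = 0, 12, 0, -36, 0, 972/5, 0, …
g: a_k = 3, 3, 12, 21, 57, 120, 291, …
Sym-product of L_f,L_g gives L₀ (≤ ord 2).
Derive L from L₀ (diff closure).
L = (-6 + 1134·x^2 + 1944·x^3 + 8748·x^4) + (6 + 42·x + 54·x^2 + 270·x^3 + 1944·x^4 + 5832·x^5)·Dx + (-1 - 2·x - 30·x^2 + 18·x^3 - 108·x^4 + 324·x^5 + 729·x^6)·Dx^2  (order 2).
h: a_k = 36, 72, 108, 576, 4176, 38016/5, 828/5, …
ICs: h(0) = 36, h′(0) = 72.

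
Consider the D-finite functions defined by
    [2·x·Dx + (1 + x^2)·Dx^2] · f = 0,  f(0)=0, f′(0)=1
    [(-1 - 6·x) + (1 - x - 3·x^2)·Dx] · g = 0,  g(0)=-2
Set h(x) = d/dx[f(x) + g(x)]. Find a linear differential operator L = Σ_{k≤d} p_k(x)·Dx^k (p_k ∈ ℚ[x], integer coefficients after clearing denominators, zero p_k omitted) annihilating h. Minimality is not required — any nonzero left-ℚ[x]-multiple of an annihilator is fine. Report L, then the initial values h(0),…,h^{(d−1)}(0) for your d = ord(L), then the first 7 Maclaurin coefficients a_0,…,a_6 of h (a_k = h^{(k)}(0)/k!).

L = (8 - 32·x - 300·x^2 - 504·x^3 - 1134·x^4 - 162·x^6) + (-22 - 148·x - 184·x^2 - 576·x^3 - 441·x^4 - 918·x^5 - 27·x^6 - 162·x^7)·Dx + (4 + 6·x + 18·x^2 - 60·x^3 - 85·x^4 - 75·x^5 - 126·x^6 - 9·x^7 - 27·x^8)·Dx^2  (order 2).
h: a_k = -1, -16, -43, -152, -399, -1164, -3039, …
ICs: h(0) = -1, h′(0) = -16.

f: a_k = 0, 1, 0, -1/3, 0, 1/5, 0, …
g: a_k = -2, -2, -8, -14, -38, -80, -194, …
Sum ⇒ L₀ = lclm(L_f,L_g) in ℚ(x)⟨Dx⟩.
h₀' ⇒ L via d/dx closure of L₀.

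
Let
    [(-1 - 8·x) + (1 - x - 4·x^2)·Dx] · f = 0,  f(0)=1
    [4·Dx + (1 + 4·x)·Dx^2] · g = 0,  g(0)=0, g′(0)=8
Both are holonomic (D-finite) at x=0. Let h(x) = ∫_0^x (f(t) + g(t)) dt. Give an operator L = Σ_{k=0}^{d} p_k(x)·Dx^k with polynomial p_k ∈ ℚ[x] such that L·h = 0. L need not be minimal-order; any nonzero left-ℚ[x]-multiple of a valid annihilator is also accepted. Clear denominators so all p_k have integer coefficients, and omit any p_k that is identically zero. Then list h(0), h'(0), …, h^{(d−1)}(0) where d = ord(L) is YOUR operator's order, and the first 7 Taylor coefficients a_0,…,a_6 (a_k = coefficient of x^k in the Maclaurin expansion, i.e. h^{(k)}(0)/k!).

L = (268 + 1616·x + 5504·x^2 + 4608·x^3 + 6144·x^4)·Dx^2 + (11 + 360·x + 3008·x^2 + 7680·x^3 + 9472·x^4 + 10240·x^5)·Dx^3 + (-7 - 67·x - 154·x^2 + 136·x^3 + 928·x^4 + 2176·x^5 + 2048·x^6)·Dx^4  (order 4).
h: a_k = 0, 1, 9/2, -11/3, 155/12, -99/5, 791/10, …
ICs: h(0) = 0, h′(0) = 1, h′′(0) = 9, h′′′(0) = -22.

f: a_k = 1, 1, 5, 9, 29, 65, 181, …
g: a_k = 0, 8, -16, 128/3, -128, 2048/5, -4096/3, …
h₀=f+g: left-lcm gives L₀, ord ≤ 3.
∫: right-multiply L₀ by Dx.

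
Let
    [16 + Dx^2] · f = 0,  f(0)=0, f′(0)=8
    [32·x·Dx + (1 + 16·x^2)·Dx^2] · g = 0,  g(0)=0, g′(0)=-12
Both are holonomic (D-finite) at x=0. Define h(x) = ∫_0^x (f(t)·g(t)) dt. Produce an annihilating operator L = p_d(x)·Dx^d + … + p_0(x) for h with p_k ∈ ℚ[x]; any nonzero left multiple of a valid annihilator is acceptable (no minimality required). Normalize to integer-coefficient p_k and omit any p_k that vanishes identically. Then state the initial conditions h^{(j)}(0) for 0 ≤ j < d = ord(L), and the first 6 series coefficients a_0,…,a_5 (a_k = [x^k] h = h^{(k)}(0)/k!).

f: a_k = 0, 8, 0, -64/3, 0, 256/15, …
g: a_k = 0, -12, 0, 64, 0, -3072/5, …
Sym-product of L_f,L_g gives L₀ (≤ ord 4).
Integrate: L := L₀·Dx.
L = (1280 + 53248·x^2 + 360448·x^4 + 2097152·x^6 + 8388608·x^8)·Dx + (1536·x + 40960·x^3 + 393216·x^5 + 2097152·x^7)·Dx^2 + (96 + 4096·x^2 + 36864·x^4 + 262144·x^6 + 1048576·x^8)·Dx^3 + (96·x + 2560·x^3 + 24576·x^5 + 131072·x^7)·Dx^4 + (1 + 48·x^2 + 896·x^4 + 8192·x^6 + 32768·x^8)·Dx^5  (order 5).
h: a_k = 0, 0, 0, -32, 0, 768/5, …
ICs: h(0) = 0, h′(0) = 0, h′′(0) = 0, h′′′(0) = -192, h′′′′(0) = 0.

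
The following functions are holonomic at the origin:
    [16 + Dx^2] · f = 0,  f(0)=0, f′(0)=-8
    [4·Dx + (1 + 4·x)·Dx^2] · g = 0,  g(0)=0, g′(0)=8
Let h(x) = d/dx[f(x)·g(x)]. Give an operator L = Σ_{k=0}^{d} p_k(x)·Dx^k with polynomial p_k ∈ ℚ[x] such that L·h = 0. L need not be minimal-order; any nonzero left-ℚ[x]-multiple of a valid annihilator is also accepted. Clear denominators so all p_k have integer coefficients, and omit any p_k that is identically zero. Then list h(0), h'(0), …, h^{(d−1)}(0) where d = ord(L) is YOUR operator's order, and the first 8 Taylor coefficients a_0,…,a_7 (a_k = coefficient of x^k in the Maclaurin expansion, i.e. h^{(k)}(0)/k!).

L = (-6400 - 45056·x - 172032·x^2 + 196608·x^3 + 2818048·x^4 + 6291456·x^5 + 4194304·x^6) + (-1536 - 8192·x + 20480·x^2 + 245760·x^3 + 655360·x^4 + 524288·x^5)·Dx + (-448 - 2816·x - 3584·x^2 + 73728·x^3 + 401408·x^4 + 786432·x^5 + 524288·x^6)·Dx^2 + (-96 - 512·x + 1280·x^2 + 15360·x^3 + 40960·x^4 + 32768·x^5)·Dx^3 + (-3 + 448·x^2 + 3840·x^3 + 14080·x^4 + 24576·x^5 + 16384·x^6)·Dx^4  (order 4).
h: a_k = 0, -128, 384, -2048/3, 10240/3, -45056/3, 888832/15, -14811136/63, …
ICs: h(0) = 0, h′(0) = -128, h′′(0) = 768, h′′′(0) = -4096.

f: a_k = 0, -8, 0, 64/3, 0, -256/15, 0, 2048/315, …
g: a_k = 0, 8, -16, 128/3, -128, 2048/5, -4096/3, 32768/7, …
Product ⇒ symmetric product L₀, ord ≤ 4.
Derive L from L₀ (diff closure).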